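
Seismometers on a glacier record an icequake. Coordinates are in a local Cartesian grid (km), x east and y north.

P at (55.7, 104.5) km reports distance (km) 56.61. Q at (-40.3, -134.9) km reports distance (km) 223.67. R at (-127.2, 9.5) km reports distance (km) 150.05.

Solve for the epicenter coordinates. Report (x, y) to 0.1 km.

x ≈ 2.7 km, y ≈ 84.6 km

Circle about each station: (x − 55.7)² + (y − 104.5)² = 56.61²; (x + 40.3)² + (y + 134.9)² = 223.67²; (x + 127.2)² + (y − 9.5)² = 150.05².
Subtracting pairs of circle equations eliminates x²+y² and gives linear equations (the radical axes):
-192.0 x − 478.8 y = -41024.22
-365.8 x − 190.0 y = -17062.96
Solving the 2×2 system: x ≈ 2.7, y ≈ 84.6 km.
Check against P (with the unrounded x, y): √((x − 55.7)²+(y − 104.5)²) = 56.61 ≈ 56.61 km. ✓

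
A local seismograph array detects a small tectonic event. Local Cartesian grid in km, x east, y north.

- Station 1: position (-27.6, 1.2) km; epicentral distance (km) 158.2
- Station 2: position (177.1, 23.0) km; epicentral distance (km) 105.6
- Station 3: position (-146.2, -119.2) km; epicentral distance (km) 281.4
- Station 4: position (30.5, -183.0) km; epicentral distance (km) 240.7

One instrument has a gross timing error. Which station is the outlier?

Solve using three stations at a time. Using Station 2, Station 3, Station 4 (subtract circle equations pairwise → linear system) gives (x, y) ≈ (76.1, 53.3).
Distances from that point to each station vs reported:
  Station 1: calculated 116.0 vs reported 158.2 → residual 42.2 km
  Station 2: calculated 105.5 vs reported 105.6 → residual 0.1 km
  Station 3: calculated 281.4 vs reported 281.4 → residual 0.0 km
  Station 4: calculated 240.6 vs reported 240.7 → residual 0.1 km
Station 2, Station 3, Station 4 are mutually consistent (residuals ≈ 0); Station 1 is off by 42.2 km.

Station 1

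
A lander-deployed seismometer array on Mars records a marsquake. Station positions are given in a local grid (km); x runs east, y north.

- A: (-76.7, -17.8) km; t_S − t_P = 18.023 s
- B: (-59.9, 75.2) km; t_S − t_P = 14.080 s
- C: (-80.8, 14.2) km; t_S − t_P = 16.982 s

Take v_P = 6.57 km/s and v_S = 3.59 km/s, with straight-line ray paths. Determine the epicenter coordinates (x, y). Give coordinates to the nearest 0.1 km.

Distance from S−P lag: d = Δt · v_P v_S / (v_P − v_S) = Δt · (6.57·3.59)/(6.57−3.59) ≈ 7.9149·Δt.
So d_A = 142.65, d_B = 111.44, d_C = 134.41 km.
Circle about each station: (x + 76.7)² + (y + 17.8)² = 142.65²; (x + 59.9)² + (y − 75.2)² = 111.44²; (x + 80.8)² + (y − 14.2)² = 134.41².
Subtracting the A equation from the B and C equations removes the quadratic terms:
33.6 x + 186.0 y = 10973.47
-8.2 x + 64.0 y = 2813.52
Solving the 2×2 system: x ≈ 48.7, y ≈ 50.2 km.
Check against A (with the unrounded x, y): √((x + 76.7)²+(y + 17.8)²) = 142.65 ≈ 142.65 km. ✓

48.7 km east, 50.2 km north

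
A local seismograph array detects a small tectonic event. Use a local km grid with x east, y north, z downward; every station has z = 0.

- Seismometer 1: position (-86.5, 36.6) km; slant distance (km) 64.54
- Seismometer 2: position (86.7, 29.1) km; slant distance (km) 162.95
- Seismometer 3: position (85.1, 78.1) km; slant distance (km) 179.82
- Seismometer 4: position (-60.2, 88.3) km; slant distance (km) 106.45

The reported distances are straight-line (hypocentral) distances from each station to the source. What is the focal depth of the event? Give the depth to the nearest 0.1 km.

depth ≈ 39.4 km

Each station gives a sphere (x−x_i)² + (y−y_i)² + z² = d_i² (stations at z=0).
Subtracting the Seismometer 1 sphere from Seismometer 2 and Seismometer 3: z² cancels, leaving linear equations in x and y:
346.4 x − 15.0 y = -22845.40
343.2 x + 83.0 y = -23650.01
Solving: x ≈ -66.400, y ≈ -10.378 km (keep extra digits for the depth step; rounded: -66.4, -10.4).
Then from the Seismometer 1 sphere: z² = 64.54² − (x + 86.5)² − (y − 36.6)² with x = -66.400, y = -10.378, so z ≈ 39.427 ≈ 39.4 km.
Check against Seismometer 4 (with the unrounded solution): distance 106.44 ≈ 106.45 km. ✓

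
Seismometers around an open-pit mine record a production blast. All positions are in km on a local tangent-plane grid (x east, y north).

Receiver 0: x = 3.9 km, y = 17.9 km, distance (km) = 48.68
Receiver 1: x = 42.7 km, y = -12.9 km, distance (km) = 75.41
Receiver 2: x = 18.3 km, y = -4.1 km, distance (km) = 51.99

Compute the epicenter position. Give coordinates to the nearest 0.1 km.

Circle about each station: (x − 3.9)² + (y − 17.9)² = 48.68²; (x − 42.7)² + (y + 12.9)² = 75.41²; (x − 18.3)² + (y + 4.1)² = 51.99².
Subtracting the Receiver 0 equation from the Receiver 1 and Receiver 2 equations removes the quadratic terms:
77.6 x − 61.6 y = -1662.85
28.8 x − 44.0 y = -317.14
Solving the 2×2 system: x ≈ -32.7, y ≈ -14.2 km.
Check against Receiver 0 (with the unrounded x, y): √((x − 3.9)²+(y − 17.9)²) = 48.67 ≈ 48.68 km. ✓

-32.7 km east, -14.2 km north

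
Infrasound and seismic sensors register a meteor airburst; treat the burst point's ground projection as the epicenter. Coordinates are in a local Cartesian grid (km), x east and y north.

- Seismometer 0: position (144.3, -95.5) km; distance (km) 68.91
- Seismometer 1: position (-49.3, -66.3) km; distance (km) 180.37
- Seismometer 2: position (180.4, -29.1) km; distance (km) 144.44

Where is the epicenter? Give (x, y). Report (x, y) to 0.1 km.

Circle about each station: (x − 144.3)² + (y + 95.5)² = 68.91²; (x + 49.3)² + (y + 66.3)² = 180.37²; (x − 180.4)² + (y + 29.1)² = 144.44².
Subtracting the Seismometer 0 equation from the Seismometer 1 and Seismometer 2 equations removes the quadratic terms:
-387.2 x + 58.4 y = -50901.31
72.2 x + 132.8 y = -12666.10
Solving the 2×2 system: x ≈ 108.2, y ≈ -154.2 km.
Check against Seismometer 0 (with the unrounded x, y): √((x − 144.3)²+(y + 95.5)²) = 68.91 ≈ 68.91 km. ✓

(108.2, -154.2)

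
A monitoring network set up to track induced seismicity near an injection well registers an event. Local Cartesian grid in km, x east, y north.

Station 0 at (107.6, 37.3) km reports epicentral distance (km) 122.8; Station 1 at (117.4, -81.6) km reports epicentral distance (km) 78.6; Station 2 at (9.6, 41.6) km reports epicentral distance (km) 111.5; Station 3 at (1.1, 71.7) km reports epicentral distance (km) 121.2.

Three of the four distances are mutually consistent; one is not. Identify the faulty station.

Station 3

Solve using three stations at a time. Using Station 0, Station 1, Station 2 (subtract circle equations pairwise → linear system) gives (x, y) ≈ (40.5, -65.5).
Distances from that point to each station vs reported:
  Station 0: calculated 122.8 vs reported 122.8 → residual 0.0 km
  Station 1: calculated 78.6 vs reported 78.6 → residual 0.0 km
  Station 2: calculated 111.5 vs reported 111.5 → residual 0.0 km
  Station 3: calculated 142.8 vs reported 121.2 → residual 21.6 km
Station 0, Station 1, Station 2 are mutually consistent (residuals ≈ 0); Station 3 is off by 21.6 km.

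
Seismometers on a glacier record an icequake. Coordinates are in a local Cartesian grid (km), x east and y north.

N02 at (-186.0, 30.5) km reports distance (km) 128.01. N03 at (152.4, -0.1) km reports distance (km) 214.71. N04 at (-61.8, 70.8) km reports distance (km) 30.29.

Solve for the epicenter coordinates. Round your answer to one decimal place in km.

Circle about each station: (x + 186.0)² + (y − 30.5)² = 128.01²; (x − 152.4)² + (y + 0.1)² = 214.71²; (x + 61.8)² + (y − 70.8)² = 30.29².
Subtracting pairs of circle equations eliminates x²+y² and gives linear equations (the radical axes):
676.8 x − 61.2 y = -42014.30
248.4 x + 80.6 y = -11225.29
Solving the 2×2 system: x ≈ -58.4, y ≈ 40.7 km.

(-58.4, 40.7)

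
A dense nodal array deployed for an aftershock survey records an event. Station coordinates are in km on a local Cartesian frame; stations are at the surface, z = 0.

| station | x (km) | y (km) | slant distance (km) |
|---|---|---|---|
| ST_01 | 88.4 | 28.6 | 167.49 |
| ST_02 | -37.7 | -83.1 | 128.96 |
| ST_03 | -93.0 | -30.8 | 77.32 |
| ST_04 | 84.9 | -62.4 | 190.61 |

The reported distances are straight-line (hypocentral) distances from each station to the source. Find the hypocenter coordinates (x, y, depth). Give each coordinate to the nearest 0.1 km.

(-74.9, 34.8, 36.7)

Each station gives a sphere (x−x_i)² + (y−y_i)² + z² = d_i² (stations at z=0).
Subtracting the ST_01 sphere from ST_02 and ST_03: z² cancels, leaving linear equations in x and y:
-252.2 x − 223.4 y = 11116.60
-362.8 x − 118.8 y = 23039.64
Solving: x ≈ -74.898, y ≈ 34.793 km (keep extra digits for the depth step; rounded: -74.9, 34.8).
Then from the ST_01 sphere: z² = 167.49² − (x − 88.4)² − (y − 28.6)² with x = -74.898, y = 34.793, so z ≈ 36.719 ≈ 36.7 km.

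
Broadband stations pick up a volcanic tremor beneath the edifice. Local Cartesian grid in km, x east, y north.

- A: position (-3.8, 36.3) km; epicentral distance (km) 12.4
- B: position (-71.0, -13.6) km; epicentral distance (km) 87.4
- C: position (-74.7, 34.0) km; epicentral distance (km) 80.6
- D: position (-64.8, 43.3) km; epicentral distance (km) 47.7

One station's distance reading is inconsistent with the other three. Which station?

D

Solve using three stations at a time. Using A, B, C (subtract circle equations pairwise → linear system) gives (x, y) ≈ (5.7, 28.3).
Distances from that point to each station vs reported:
  A: calculated 12.4 vs reported 12.4 → residual 0.0 km
  B: calculated 87.4 vs reported 87.4 → residual 0.0 km
  C: calculated 80.6 vs reported 80.6 → residual 0.0 km
  D: calculated 72.1 vs reported 47.7 → residual 24.4 km
A, B, C are mutually consistent (residuals ≈ 0); D is off by 24.4 km.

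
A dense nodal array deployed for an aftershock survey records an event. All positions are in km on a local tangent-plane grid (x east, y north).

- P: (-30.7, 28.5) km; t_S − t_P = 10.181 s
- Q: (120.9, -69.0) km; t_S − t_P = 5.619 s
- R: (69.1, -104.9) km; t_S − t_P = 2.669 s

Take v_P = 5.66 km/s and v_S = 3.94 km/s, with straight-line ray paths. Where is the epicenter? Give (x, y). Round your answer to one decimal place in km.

Distance from S−P lag: d = Δt · v_P v_S / (v_P − v_S) = Δt · (5.66·3.94)/(5.66−3.94) ≈ 12.9653·Δt.
So d_P = 132.00, d_Q = 72.85, d_R = 34.60 km.
Circle about each station: (x + 30.7)² + (y − 28.5)² = 132.00²; (x − 120.9)² + (y + 69.0)² = 72.85²; (x − 69.1)² + (y + 104.9)² = 34.60².
Subtracting the P equation from the Q and R equations removes the quadratic terms:
303.2 x − 195.0 y = 29739.95
199.6 x − 266.8 y = 30250.92
Solving the 2×2 system: x ≈ 48.5, y ≈ -77.1 km.
Check against P (with the unrounded x, y): √((x + 30.7)²+(y − 28.5)²) = 132.00 ≈ 132.00 km. ✓

48.5 km east, -77.1 km north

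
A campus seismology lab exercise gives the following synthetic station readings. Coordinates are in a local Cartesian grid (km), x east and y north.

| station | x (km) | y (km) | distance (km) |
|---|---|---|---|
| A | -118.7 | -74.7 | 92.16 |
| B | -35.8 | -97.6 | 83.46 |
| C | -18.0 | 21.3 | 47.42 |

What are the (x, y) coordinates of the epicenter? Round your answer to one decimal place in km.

(-48.4, -15.1)

Circle about each station: (x + 118.7)² + (y + 74.7)² = 92.16²; (x + 35.8)² + (y + 97.6)² = 83.46²; (x + 18.0)² + (y − 21.3)² = 47.42².
Subtracting the A equation from the B and C equations removes the quadratic terms:
165.8 x − 45.8 y = -7334.49
201.4 x + 192.0 y = -12647.28
Solving the 2×2 system: x ≈ -48.4, y ≈ -15.1 km.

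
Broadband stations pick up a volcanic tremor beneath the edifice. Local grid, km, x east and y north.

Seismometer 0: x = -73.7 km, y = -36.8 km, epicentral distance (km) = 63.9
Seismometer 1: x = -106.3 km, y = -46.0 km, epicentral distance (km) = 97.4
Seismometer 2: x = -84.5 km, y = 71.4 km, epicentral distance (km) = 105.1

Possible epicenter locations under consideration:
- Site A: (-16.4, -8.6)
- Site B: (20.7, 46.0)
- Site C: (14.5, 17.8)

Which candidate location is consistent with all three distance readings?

Site A

For each candidate, compare |candidate − station| to the reported distance:
Site A: residuals Seismometer 0 0.0, Seismometer 1 0.0, Seismometer 2 0.0 → max 0.0 km
Site B: residuals Seismometer 0 61.7, Seismometer 1 59.4, Seismometer 2 3.1 → max 61.7 km
Site C: residuals Seismometer 0 39.8, Seismometer 1 39.2, Seismometer 2 7.5 → max 39.8 km
Only Site A has all residuals ≈ 0.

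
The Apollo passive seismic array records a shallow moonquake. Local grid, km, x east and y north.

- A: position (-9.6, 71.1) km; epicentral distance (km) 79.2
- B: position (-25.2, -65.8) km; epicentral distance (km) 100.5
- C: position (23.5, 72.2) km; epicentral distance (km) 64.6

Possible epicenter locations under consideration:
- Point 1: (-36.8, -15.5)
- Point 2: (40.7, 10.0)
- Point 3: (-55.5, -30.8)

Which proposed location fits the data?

For each candidate, compare |candidate − station| to the reported distance:
Point 1: residuals A 11.6, B 48.9, C 41.8 → max 48.9 km
Point 2: residuals A 0.1, B 0.1, C 0.1 → max 0.1 km
Point 3: residuals A 32.6, B 54.2, C 65.2 → max 65.2 km
Only Point 2 has all residuals ≈ 0.

Point 2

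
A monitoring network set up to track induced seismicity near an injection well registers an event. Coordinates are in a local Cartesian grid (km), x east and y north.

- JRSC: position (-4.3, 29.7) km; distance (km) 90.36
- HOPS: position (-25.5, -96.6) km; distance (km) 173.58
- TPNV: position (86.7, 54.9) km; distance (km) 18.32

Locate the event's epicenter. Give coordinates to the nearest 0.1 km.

Circle about each station: (x + 4.3)² + (y − 29.7)² = 90.36²; (x + 25.5)² + (y + 96.6)² = 173.58²; (x − 86.7)² + (y − 54.9)² = 18.32².
Subtracting pairs of circle equations eliminates x²+y² and gives linear equations (the radical axes):
-42.4 x − 252.6 y = -12883.86
182.0 x + 50.4 y = 17459.63
Solving the 2×2 system: x ≈ 85.8, y ≈ 36.6 km.

85.8 km east, 36.6 km north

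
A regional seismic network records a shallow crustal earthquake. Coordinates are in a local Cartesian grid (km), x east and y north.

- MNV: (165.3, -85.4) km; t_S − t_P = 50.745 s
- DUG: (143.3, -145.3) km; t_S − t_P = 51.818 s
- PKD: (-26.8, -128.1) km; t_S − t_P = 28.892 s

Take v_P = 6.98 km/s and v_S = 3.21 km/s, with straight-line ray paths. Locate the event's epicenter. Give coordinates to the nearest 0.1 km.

-118.3 km east, 17.2 km north

Distance from S−P lag: d = Δt · v_P v_S / (v_P − v_S) = Δt · (6.98·3.21)/(6.98−3.21) ≈ 5.9432·Δt.
So d_MNV = 301.59, d_DUG = 307.96, d_PKD = 171.71 km.
Circle about each station: (x − 165.3)² + (y + 85.4)² = 301.59²; (x − 143.3)² + (y + 145.3)² = 307.96²; (x + 26.8)² + (y + 128.1)² = 171.71².
Subtracting pairs of circle equations eliminates x²+y² and gives linear equations (the radical axes):
-44.0 x − 119.8 y = 3146.90
-384.2 x − 85.4 y = 43982.80
Solving the 2×2 system: x ≈ -118.3, y ≈ 17.2 km.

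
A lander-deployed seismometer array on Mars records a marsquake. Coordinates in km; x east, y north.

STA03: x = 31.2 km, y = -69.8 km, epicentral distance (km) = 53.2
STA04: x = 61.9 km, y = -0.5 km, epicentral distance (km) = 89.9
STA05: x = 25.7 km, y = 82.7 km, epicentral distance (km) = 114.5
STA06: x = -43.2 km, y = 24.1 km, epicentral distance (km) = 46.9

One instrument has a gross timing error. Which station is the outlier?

STA03

Solve using three stations at a time. Using STA04, STA05, STA06 (subtract circle equations pairwise → linear system) gives (x, y) ≈ (-26.0, -19.5).
Distances from that point to each station vs reported:
  STA03: calculated 76.2 vs reported 53.2 → residual 23.0 km
  STA04: calculated 89.9 vs reported 89.9 → residual 0.0 km
  STA05: calculated 114.5 vs reported 114.5 → residual 0.0 km
  STA06: calculated 46.9 vs reported 46.9 → residual 0.0 km
STA04, STA05, STA06 are mutually consistent (residuals ≈ 0); STA03 is off by 23.0 km.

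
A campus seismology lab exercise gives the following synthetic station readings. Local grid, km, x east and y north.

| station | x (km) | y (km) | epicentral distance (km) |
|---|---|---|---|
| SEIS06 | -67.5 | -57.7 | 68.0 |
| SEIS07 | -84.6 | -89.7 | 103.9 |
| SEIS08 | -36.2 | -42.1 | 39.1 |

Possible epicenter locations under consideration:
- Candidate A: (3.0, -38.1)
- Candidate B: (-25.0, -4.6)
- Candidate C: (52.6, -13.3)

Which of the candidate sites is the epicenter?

Candidate B

For each candidate, compare |candidate − station| to the reported distance:
Candidate A: residuals SEIS06 5.2, SEIS07 2.2, SEIS08 0.3 → max 5.2 km
Candidate B: residuals SEIS06 0.0, SEIS07 0.0, SEIS08 0.0 → max 0.0 km
Candidate C: residuals SEIS06 60.0, SEIS07 53.1, SEIS08 54.3 → max 60.0 km
Only Candidate B has all residuals ≈ 0.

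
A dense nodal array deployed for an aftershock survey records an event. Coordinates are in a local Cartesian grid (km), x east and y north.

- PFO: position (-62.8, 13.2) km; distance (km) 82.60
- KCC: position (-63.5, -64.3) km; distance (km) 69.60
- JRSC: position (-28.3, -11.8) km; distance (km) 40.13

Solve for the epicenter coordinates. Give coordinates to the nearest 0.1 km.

(1.3, -38.9)

Circle about each station: (x + 62.8)² + (y − 13.2)² = 82.60²; (x + 63.5)² + (y + 64.3)² = 69.60²; (x + 28.3)² + (y + 11.8)² = 40.13².
Subtracting the PFO equation from the KCC and JRSC equations removes the quadratic terms:
-1.4 x − 155.0 y = 6027.26
69.0 x − 50.0 y = 2034.39
Solving the 2×2 system: x ≈ 1.3, y ≈ -38.9 km.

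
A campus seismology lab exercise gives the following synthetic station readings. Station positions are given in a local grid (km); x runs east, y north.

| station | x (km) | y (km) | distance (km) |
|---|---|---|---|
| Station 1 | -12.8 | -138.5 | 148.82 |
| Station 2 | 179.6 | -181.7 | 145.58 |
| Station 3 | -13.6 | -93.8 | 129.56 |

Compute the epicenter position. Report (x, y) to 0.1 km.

Circle about each station: (x + 12.8)² + (y + 138.5)² = 148.82²; (x − 179.6)² + (y + 181.7)² = 145.58²; (x + 13.6)² + (y + 93.8)² = 129.56².
Subtracting the Station 1 equation from the Station 2 and Station 3 equations removes the quadratic terms:
384.8 x − 86.4 y = 46878.82
-1.6 x + 89.4 y = -5001.09
Solving the 2×2 system: x ≈ 109.7, y ≈ -54.0 km.

x ≈ 109.7 km, y ≈ -54.0 km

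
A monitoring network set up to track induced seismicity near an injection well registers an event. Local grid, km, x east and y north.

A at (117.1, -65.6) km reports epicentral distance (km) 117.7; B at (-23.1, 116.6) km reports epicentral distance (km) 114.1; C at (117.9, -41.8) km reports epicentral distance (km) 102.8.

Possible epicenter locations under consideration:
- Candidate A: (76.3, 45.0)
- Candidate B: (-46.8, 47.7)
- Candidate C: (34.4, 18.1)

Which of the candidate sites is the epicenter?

For each candidate, compare |candidate − station| to the reported distance:
Candidate A: residuals A 0.2, B 8.4, C 6.5 → max 8.4 km
Candidate B: residuals A 81.5, B 41.2, C 84.6 → max 84.6 km
Candidate C: residuals A 0.0, B 0.0, C 0.0 → max 0.0 km
Only Candidate C has all residuals ≈ 0.

Candidate C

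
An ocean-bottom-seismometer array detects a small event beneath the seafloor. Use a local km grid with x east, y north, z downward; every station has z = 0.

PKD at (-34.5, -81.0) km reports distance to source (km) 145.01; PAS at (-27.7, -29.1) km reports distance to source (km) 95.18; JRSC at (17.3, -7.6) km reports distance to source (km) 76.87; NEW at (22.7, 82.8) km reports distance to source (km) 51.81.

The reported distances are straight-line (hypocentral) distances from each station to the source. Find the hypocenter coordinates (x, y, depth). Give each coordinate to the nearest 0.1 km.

x ≈ -6.2 km, y ≈ 57.0 km, depth ≈ 34.4 km

Each station gives a sphere (x−x_i)² + (y−y_i)² + z² = d_i² (stations at z=0).
Subtracting the PKD sphere from PAS and JRSC: z² cancels, leaving linear equations in x and y:
13.6 x + 103.8 y = 5831.52
103.6 x + 146.8 y = 7724.70
Solving: x ≈ -6.194, y ≈ 56.992 km (keep extra digits for the depth step; rounded: -6.2, 57.0).
Then from the PKD sphere: z² = 145.01² − (x + 34.5)² − (y + 81.0)² with x = -6.194, y = 56.992, so z ≈ 34.422 ≈ 34.4 km.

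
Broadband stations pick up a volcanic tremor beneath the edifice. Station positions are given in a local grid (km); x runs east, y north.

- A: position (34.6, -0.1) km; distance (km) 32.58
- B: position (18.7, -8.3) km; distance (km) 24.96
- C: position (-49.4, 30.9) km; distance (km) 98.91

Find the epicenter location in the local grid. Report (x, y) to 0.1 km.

Circle about each station: (x − 34.6)² + (y + 0.1)² = 32.58²; (x − 18.7)² + (y + 8.3)² = 24.96²; (x + 49.4)² + (y − 30.9)² = 98.91².
Subtracting the A equation from the B and C equations removes the quadratic terms:
-31.8 x − 16.4 y = -340.14
-168.0 x + 62.0 y = -6523.73
Solving the 2×2 system: x ≈ 27.1, y ≈ -31.8 km.

(27.1, -31.8)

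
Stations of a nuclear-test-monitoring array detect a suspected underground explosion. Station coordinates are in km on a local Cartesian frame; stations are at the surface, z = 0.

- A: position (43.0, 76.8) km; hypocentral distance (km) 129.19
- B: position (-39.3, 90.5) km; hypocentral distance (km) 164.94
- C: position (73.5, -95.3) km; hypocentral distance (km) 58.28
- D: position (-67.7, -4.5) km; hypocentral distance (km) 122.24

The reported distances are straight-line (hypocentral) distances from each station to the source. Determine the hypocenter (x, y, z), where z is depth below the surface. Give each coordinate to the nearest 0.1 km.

Each station gives a sphere (x−x_i)² + (y−y_i)² + z² = d_i² (stations at z=0).
Subtracting the A sphere from B and C: z² cancels, leaving linear equations in x and y:
-164.6 x + 27.4 y = -8527.65
61.0 x − 344.2 y = 20030.60
Solving: x ≈ 43.401, y ≈ -50.503 km (keep extra digits for the depth step; rounded: 43.4, -50.5).
Then from the A sphere: z² = 129.19² − (x − 43.0)² − (y − 76.8)² with x = 43.401, y = -50.503, so z ≈ 21.996 ≈ 22.0 km.

(43.4, -50.5, 22.0)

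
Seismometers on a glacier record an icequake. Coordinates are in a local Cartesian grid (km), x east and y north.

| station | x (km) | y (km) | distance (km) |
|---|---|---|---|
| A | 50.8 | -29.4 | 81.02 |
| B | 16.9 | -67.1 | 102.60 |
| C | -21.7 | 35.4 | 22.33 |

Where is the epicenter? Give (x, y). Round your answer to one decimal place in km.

Circle about each station: (x − 50.8)² + (y + 29.4)² = 81.02²; (x − 16.9)² + (y + 67.1)² = 102.60²; (x + 21.7)² + (y − 35.4)² = 22.33².
Subtracting the A equation from the B and C equations removes the quadratic terms:
-67.8 x − 75.4 y = -2619.50
-145.0 x + 129.6 y = 4344.66
Solving the 2×2 system: x ≈ 0.6, y ≈ 34.2 km.
Check against A (with the unrounded x, y): √((x − 50.8)²+(y + 29.4)²) = 81.02 ≈ 81.02 km. ✓

x ≈ 0.6 km, y ≈ 34.2 km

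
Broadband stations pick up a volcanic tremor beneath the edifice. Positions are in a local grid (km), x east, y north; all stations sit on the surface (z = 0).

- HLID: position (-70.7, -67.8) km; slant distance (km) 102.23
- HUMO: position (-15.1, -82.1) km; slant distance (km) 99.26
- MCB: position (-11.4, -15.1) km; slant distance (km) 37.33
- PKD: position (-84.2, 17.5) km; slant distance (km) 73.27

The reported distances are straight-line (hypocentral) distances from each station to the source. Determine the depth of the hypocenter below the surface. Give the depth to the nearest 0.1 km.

Each station gives a sphere (x−x_i)² + (y−y_i)² + z² = d_i² (stations at z=0).
Subtracting the HLID sphere from HUMO and MCB: z² cancels, leaving linear equations in x and y:
111.2 x − 28.6 y = -2028.48
118.6 x + 105.4 y = -179.92
Solving: x ≈ -14.488, y ≈ 14.595 km (keep extra digits for the depth step; rounded: -14.5, 14.6).
Then from the HLID sphere: z² = 102.23² − (x + 70.7)² − (y + 67.8)² with x = -14.488, y = 14.595, so z ≈ 22.411 ≈ 22.4 km.
Check against PKD (with the unrounded solution): distance 73.28 ≈ 73.27 km. ✓

z ≈ 22.4 km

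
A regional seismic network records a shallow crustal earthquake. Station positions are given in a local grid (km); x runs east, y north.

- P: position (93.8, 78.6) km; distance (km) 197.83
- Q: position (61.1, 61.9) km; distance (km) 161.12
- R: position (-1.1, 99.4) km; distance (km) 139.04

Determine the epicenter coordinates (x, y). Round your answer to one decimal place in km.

x ≈ -80.7 km, y ≈ -14.6 km

Circle about each station: (x − 93.8)² + (y − 78.6)² = 197.83²; (x − 61.1)² + (y − 61.9)² = 161.12²; (x + 1.1)² + (y − 99.4)² = 139.04².
Subtracting pairs of circle equations eliminates x²+y² and gives linear equations (the radical axes):
-65.4 x − 33.4 y = 5765.47
-189.8 x + 41.6 y = 14709.76
Solving the 2×2 system: x ≈ -80.7, y ≈ -14.6 km.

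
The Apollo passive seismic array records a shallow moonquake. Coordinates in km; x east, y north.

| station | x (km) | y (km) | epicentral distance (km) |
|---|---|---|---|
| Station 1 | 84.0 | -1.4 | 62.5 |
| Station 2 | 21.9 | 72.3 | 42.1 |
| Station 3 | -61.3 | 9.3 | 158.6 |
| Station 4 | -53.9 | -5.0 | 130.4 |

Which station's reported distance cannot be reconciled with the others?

Solve using three stations at a time. Using Station 1, Station 2, Station 4 (subtract circle equations pairwise → linear system) gives (x, y) ≈ (61.0, 56.7).
Distances from that point to each station vs reported:
  Station 1: calculated 62.5 vs reported 62.5 → residual 0.0 km
  Station 2: calculated 42.1 vs reported 42.1 → residual 0.0 km
  Station 3: calculated 131.1 vs reported 158.6 → residual 27.5 km
  Station 4: calculated 130.4 vs reported 130.4 → residual 0.0 km
Station 1, Station 2, Station 4 are mutually consistent (residuals ≈ 0); Station 3 is off by 27.5 km.

Station 3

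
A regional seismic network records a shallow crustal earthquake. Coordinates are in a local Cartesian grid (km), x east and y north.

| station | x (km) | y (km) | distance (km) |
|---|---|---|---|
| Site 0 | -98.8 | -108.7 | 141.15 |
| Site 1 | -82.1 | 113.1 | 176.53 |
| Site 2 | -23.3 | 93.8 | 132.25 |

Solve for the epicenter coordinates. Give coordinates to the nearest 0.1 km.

Circle about each station: (x + 98.8)² + (y + 108.7)² = 141.15²; (x + 82.1)² + (y − 113.1)² = 176.53²; (x + 23.3)² + (y − 93.8)² = 132.25².
Subtracting the Site 0 equation from the Site 1 and Site 2 equations removes the quadratic terms:
33.4 x + 443.6 y = -13284.63
151.0 x + 405.0 y = -9802.54
Solving the 2×2 system: x ≈ 19.3, y ≈ -31.4 km.

19.3 km east, -31.4 km north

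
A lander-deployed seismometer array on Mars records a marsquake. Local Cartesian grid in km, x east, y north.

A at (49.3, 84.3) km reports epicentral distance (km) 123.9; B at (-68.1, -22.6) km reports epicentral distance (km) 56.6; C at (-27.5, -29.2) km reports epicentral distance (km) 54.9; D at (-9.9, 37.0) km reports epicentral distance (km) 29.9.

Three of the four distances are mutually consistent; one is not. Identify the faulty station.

Solve using three stations at a time. Using B, C, D (subtract circle equations pairwise → linear system) gives (x, y) ≈ (-37.2, 24.8).
Distances from that point to each station vs reported:
  A: calculated 105.0 vs reported 123.9 → residual 18.9 km
  B: calculated 56.6 vs reported 56.6 → residual 0.0 km
  C: calculated 54.9 vs reported 54.9 → residual 0.0 km
  D: calculated 29.9 vs reported 29.9 → residual 0.0 km
B, C, D are mutually consistent (residuals ≈ 0); A is off by 18.9 km.

A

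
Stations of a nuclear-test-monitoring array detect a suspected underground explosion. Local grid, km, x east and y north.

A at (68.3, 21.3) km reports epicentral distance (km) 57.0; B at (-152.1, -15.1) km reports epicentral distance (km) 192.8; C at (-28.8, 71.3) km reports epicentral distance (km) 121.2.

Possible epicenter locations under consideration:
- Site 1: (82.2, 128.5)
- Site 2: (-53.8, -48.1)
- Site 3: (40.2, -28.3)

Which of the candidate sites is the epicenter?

Site 3

For each candidate, compare |candidate − station| to the reported distance:
Site 1: residuals A 51.1, B 82.0, C 3.7 → max 82.0 km
Site 2: residuals A 83.4, B 89.1, C 0.8 → max 89.1 km
Site 3: residuals A 0.0, B 0.0, C 0.0 → max 0.0 km
Only Site 3 has all residuals ≈ 0.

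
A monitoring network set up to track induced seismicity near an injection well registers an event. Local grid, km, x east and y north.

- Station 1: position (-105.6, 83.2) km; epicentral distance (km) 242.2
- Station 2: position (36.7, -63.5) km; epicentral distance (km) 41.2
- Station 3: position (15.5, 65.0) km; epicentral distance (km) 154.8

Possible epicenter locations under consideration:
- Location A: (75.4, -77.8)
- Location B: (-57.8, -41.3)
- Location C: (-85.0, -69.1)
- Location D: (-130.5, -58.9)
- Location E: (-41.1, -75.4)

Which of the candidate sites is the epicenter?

For each candidate, compare |candidate − station| to the reported distance:
Location A: residuals Station 1 0.0, Station 2 0.1, Station 3 0.1 → max 0.1 km
Location B: residuals Station 1 108.8, Station 2 55.9, Station 3 25.7 → max 108.8 km
Location C: residuals Station 1 88.5, Station 2 80.6, Station 3 12.8 → max 88.5 km
Location D: residuals Station 1 97.9, Station 2 126.1, Station 3 36.7 → max 126.1 km
Location E: residuals Station 1 71.0, Station 2 37.5, Station 3 3.4 → max 71.0 km
Only Location A has all residuals ≈ 0.

Location A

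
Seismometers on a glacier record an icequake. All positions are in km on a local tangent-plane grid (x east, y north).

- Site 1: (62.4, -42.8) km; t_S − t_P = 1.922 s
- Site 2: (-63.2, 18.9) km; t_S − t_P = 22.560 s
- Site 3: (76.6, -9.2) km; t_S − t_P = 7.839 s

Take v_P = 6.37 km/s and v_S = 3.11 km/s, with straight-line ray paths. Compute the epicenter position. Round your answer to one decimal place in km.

Distance from S−P lag: d = Δt · v_P v_S / (v_P − v_S) = Δt · (6.37·3.11)/(6.37−3.11) ≈ 6.0769·Δt.
So d_Site 1 = 11.68, d_Site 2 = 137.09, d_Site 3 = 47.64 km.
Circle about each station: (x − 62.4)² + (y + 42.8)² = 11.68²; (x + 63.2)² + (y − 18.9)² = 137.09²; (x − 76.6)² + (y + 9.2)² = 47.64².
Subtracting the Site 1 equation from the Site 2 and Site 3 equations removes the quadratic terms:
-251.2 x + 123.4 y = -20031.40
28.4 x + 67.2 y = -1906.55
Solving the 2×2 system: x ≈ 54.5, y ≈ -51.4 km.

54.5 km east, -51.4 km north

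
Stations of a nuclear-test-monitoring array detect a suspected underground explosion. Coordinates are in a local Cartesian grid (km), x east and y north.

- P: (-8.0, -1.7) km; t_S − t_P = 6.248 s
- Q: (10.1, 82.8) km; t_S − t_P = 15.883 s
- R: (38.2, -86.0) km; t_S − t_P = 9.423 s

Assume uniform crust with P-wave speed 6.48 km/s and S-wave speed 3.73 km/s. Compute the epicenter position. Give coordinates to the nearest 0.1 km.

Distance from S−P lag: d = Δt · v_P v_S / (v_P − v_S) = Δt · (6.48·3.73)/(6.48−3.73) ≈ 8.7892·Δt.
So d_P = 54.92, d_Q = 139.60, d_R = 82.82 km.
Circle about each station: (x + 8.0)² + (y + 1.7)² = 54.92²; (x − 10.1)² + (y − 82.8)² = 139.60²; (x − 38.2)² + (y + 86.0)² = 82.82².
Subtracting the P equation from the Q and R equations removes the quadratic terms:
36.2 x + 169.0 y = -9580.99
92.4 x − 168.6 y = 4945.40
Solving the 2×2 system: x ≈ -35.9, y ≈ -49.0 km.

x ≈ -35.9 km, y ≈ -49.0 km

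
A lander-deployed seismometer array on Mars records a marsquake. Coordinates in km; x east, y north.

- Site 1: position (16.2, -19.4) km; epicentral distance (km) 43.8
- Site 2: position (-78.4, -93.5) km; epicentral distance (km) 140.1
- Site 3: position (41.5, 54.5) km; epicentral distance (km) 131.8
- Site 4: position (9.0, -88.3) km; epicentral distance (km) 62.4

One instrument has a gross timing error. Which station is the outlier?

Site 3

Solve using three stations at a time. Using Site 1, Site 2, Site 4 (subtract circle equations pairwise → linear system) gives (x, y) ≈ (52.5, -43.7).
Distances from that point to each station vs reported:
  Site 1: calculated 43.7 vs reported 43.8 → residual 0.1 km
  Site 2: calculated 140.1 vs reported 140.1 → residual 0.0 km
  Site 3: calculated 98.8 vs reported 131.8 → residual 33.0 km
  Site 4: calculated 62.3 vs reported 62.4 → residual 0.1 km
Site 1, Site 2, Site 4 are mutually consistent (residuals ≈ 0); Site 3 is off by 33.0 km.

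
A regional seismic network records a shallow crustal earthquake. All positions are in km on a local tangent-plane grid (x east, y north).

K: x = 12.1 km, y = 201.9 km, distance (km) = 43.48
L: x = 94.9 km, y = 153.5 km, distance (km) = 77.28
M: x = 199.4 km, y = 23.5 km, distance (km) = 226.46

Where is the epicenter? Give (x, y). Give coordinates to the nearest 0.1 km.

17.8 km east, 158.8 km north

Circle about each station: (x − 12.1)² + (y − 201.9)² = 43.48²; (x − 94.9)² + (y − 153.5)² = 77.28²; (x − 199.4)² + (y − 23.5)² = 226.46².
Subtracting the K equation from the L and M equations removes the quadratic terms:
165.6 x − 96.8 y = -12423.45
374.6 x − 356.8 y = -49991.03
Solving the 2×2 system: x ≈ 17.8, y ≈ 158.8 km.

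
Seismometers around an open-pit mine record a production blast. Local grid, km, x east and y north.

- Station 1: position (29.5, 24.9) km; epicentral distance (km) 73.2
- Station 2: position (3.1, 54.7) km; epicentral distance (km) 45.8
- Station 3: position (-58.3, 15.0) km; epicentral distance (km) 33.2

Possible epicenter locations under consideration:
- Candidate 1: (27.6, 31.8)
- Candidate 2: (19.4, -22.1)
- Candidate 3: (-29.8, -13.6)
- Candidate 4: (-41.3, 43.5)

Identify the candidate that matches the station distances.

For each candidate, compare |candidate − station| to the reported distance:
Candidate 1: residuals Station 1 66.0, Station 2 12.3, Station 3 54.3 → max 66.0 km
Candidate 2: residuals Station 1 25.1, Station 2 32.7, Station 3 52.9 → max 52.9 km
Candidate 3: residuals Station 1 2.5, Station 2 30.0, Station 3 7.2 → max 30.0 km
Candidate 4: residuals Station 1 0.0, Station 2 0.0, Station 3 0.0 → max 0.0 km
Only Candidate 4 has all residuals ≈ 0.

Candidate 4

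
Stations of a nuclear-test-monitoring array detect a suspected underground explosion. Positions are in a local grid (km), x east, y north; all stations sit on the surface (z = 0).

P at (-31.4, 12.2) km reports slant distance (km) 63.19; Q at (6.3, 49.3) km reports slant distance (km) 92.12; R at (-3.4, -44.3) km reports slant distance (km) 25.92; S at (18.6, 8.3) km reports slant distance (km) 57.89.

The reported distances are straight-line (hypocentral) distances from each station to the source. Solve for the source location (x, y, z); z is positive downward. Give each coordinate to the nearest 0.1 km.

x ≈ -3.8 km, y ≈ -38.7 km, depth ≈ 25.3 km

Each station gives a sphere (x−x_i)² + (y−y_i)² + z² = d_i² (stations at z=0).
Subtracting the P sphere from Q and R: z² cancels, leaving linear equations in x and y:
75.4 x + 74.2 y = -3157.74
56.0 x − 113.0 y = 4160.38
Solving: x ≈ -3.797, y ≈ -38.699 km (keep extra digits for the depth step; rounded: -3.8, -38.7).
Then from the P sphere: z² = 63.19² − (x + 31.4)² − (y − 12.2)² with x = -3.797, y = -38.699, so z ≈ 25.305 ≈ 25.3 km.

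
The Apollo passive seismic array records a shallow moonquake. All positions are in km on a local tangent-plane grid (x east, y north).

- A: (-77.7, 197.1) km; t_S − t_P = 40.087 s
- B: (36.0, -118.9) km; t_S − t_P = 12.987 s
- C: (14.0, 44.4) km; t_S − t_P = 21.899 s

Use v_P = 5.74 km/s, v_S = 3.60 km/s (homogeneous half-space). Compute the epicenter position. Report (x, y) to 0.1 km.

x ≈ 160.9 km, y ≈ -107.7 km

Distance from S−P lag: d = Δt · v_P v_S / (v_P − v_S) = Δt · (5.74·3.60)/(5.74−3.60) ≈ 9.6561·Δt.
So d_A = 387.08, d_B = 125.40, d_C = 211.46 km.
Circle about each station: (x + 77.7)² + (y − 197.1)² = 387.08²; (x − 36.0)² + (y + 118.9)² = 125.40²; (x − 14.0)² + (y − 44.4)² = 211.46².
Subtracting pairs of circle equations eliminates x²+y² and gives linear equations (the radical axes):
227.4 x − 632.0 y = 104653.28
183.4 x − 305.4 y = 62397.25
Solving the 2×2 system: x ≈ 160.9, y ≈ -107.7 km.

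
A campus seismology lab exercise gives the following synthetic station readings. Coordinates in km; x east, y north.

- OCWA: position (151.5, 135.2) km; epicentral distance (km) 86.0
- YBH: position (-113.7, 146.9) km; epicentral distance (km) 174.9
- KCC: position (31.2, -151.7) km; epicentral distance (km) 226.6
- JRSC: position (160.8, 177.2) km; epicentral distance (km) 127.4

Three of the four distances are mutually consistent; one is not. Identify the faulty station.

Solve using three stations at a time. Using OCWA, KCC, JRSC (subtract circle equations pairwise → linear system) gives (x, y) ≈ (106.4, 62.0).
Distances from that point to each station vs reported:
  OCWA: calculated 85.9 vs reported 86.0 → residual 0.1 km
  YBH: calculated 235.9 vs reported 174.9 → residual 61.0 km
  KCC: calculated 226.6 vs reported 226.6 → residual 0.0 km
  JRSC: calculated 127.4 vs reported 127.4 → residual 0.0 km
OCWA, KCC, JRSC are mutually consistent (residuals ≈ 0); YBH is off by 61.0 km.

YBH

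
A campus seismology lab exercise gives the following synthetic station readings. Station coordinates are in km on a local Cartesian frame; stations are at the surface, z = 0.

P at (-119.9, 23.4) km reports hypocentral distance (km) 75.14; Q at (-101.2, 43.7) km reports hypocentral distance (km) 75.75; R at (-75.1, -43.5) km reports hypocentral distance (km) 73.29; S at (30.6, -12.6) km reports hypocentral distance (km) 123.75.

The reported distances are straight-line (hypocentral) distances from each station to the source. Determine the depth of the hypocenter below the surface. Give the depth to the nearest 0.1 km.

depth ≈ 58.1 km

Each station gives a sphere (x−x_i)² + (y−y_i)² + z² = d_i² (stations at z=0).
Subtracting the P sphere from Q and R: z² cancels, leaving linear equations in x and y:
37.4 x + 40.6 y = -2864.48
89.6 x − 133.8 y = -7116.71
Solving: x ≈ -77.785, y ≈ 1.100 km (keep extra digits for the depth step; rounded: -77.8, 1.1).
Then from the P sphere: z² = 75.14² − (x + 119.9)² − (y − 23.4)² with x = -77.785, y = 1.100, so z ≈ 58.095 ≈ 58.1 km.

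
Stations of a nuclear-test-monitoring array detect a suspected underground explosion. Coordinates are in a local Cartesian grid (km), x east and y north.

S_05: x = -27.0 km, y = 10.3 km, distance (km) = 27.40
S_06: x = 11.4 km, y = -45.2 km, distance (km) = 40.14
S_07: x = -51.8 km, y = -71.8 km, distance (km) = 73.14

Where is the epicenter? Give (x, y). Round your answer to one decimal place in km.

Circle about each station: (x + 27.0)² + (y − 10.3)² = 27.40²; (x − 11.4)² + (y + 45.2)² = 40.14²; (x + 51.8)² + (y + 71.8)² = 73.14².
Subtracting pairs of circle equations eliminates x²+y² and gives linear equations (the radical axes):
76.8 x − 111.0 y = 477.45
-49.6 x − 164.2 y = 2404.69
Solving the 2×2 system: x ≈ -10.4, y ≈ -11.5 km.
Check against S_05 (with the unrounded x, y): √((x + 27.0)²+(y − 10.3)²) = 27.40 ≈ 27.40 km. ✓

(-10.4, -11.5)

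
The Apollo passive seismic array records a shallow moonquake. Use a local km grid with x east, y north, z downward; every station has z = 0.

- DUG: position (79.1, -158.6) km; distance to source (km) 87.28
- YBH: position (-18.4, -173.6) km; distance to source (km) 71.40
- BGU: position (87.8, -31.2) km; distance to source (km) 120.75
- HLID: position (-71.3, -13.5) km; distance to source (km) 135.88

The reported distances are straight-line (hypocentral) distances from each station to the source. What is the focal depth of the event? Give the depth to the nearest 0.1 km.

33.4 km

Each station gives a sphere (x−x_i)² + (y−y_i)² + z² = d_i² (stations at z=0).
Subtracting the DUG sphere from YBH and BGU: z² cancels, leaving linear equations in x and y:
-195.0 x − 30.0 y = 1584.59
17.4 x + 254.8 y = -29691.25
Solving: x ≈ 9.905, y ≈ -117.204 km (keep extra digits for the depth step; rounded: 9.9, -117.2).
Then from the DUG sphere: z² = 87.28² − (x − 79.1)² − (y + 158.6)² with x = 9.905, y = -117.204, so z ≈ 33.410 ≈ 33.4 km.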